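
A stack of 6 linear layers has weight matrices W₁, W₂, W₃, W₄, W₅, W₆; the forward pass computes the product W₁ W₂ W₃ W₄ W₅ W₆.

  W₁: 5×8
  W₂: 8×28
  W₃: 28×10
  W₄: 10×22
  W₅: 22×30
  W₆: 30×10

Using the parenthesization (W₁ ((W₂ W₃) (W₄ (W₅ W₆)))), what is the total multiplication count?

(W₂ W₃): 8×28 by 28×10 → 8×10, cost 8·28·10 = 2240
(W₅ W₆): 22×30 by 30×10 → 22×10, cost 22·30·10 = 6600
(W₄ (W₅ W₆)): 10×22 by 22×10 → 10×10, cost 10·22·10 = 2200; cumulative 8800
((W₂ W₃) (W₄ (W₅ W₆))): 8×10 by 10×10 → 8×10, cost 8·10·10 = 800; cumulative 11840
(W₁ ((W₂ W₃) (W₄ (W₅ W₆)))): 5×8 by 8×10 → 5×10, cost 5·8·10 = 400; cumulative 12240
Total: 12240 scalar multiplications.

12240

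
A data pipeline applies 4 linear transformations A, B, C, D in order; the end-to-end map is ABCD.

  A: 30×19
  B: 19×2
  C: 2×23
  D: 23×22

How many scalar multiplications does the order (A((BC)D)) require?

23028

(BC): 19×2 by 2×23 → 19×23, cost 19·2·23 = 874
((BC)D): 19×23 by 23×22 → 19×22, cost 19·23·22 = 9614; cumulative 10488
(A((BC)D)): 30×19 by 19×22 → 30×22, cost 30·19·22 = 12540; cumulative 23028
Total: 23028 scalar multiplications.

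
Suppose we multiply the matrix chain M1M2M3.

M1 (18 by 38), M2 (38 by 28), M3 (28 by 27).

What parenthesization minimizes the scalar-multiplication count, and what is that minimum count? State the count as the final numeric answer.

32760

(M1(M2M3)): cost 47196.
((M1M2)M3): cost 32760.
Optimal: ((M1M2)M3) with cost 32760.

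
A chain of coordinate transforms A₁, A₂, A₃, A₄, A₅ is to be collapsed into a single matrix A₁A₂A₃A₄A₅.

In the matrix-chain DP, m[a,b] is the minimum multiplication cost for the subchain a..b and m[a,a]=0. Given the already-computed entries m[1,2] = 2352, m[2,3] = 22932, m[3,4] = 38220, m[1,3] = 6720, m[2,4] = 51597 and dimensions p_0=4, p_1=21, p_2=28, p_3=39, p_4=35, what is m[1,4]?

12180

m[1,4] = min over k∈[1,3] of m[1,k]+m[k+1,4]+p_{0}·p_k·p_{4}.
k=1: 0 + 51597 + 4·21·35 = 54537; k=2: 2352 + 38220 + 4·28·35 = 44492; k=3: 6720 + 0 + 4·39·35 = 12180.
Minimum: 12180 at k=3.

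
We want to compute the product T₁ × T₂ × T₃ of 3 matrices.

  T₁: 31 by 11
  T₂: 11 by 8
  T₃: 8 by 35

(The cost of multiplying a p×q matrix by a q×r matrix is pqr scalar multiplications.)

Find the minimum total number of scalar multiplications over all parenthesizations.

11408

Order (T₁ × (T₂ × T₃)): (T₂ × T₃): 11×8 by 8×35 → 11×35, cost 11·8·35 = 3080; (T₁ × (T₂ × T₃)): 31×11 by 11×35 → 31×35, cost 31·11·35 = 11935; cumulative 15015. Total 15015.
Order ((T₁ × T₂) × T₃): (T₁ × T₂): 31×11 by 11×8 → 31×8, cost 31·11·8 = 2728; ((T₁ × T₂) × T₃): 31×8 by 8×35 → 31×35, cost 31·8·35 = 8680; cumulative 11408. Total 11408.
Minimum: 11408.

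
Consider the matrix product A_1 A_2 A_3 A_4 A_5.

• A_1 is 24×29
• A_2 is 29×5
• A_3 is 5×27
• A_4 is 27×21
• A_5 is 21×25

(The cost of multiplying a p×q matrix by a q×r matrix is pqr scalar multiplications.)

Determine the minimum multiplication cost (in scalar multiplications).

Adjacent pairs: A_1A_2 = 24·29·5 = 3480; A_2A_3 = 29·5·27 = 3915; A_3A_4 = 5·27·21 = 2835; A_4A_5 = 27·21·25 = 14175.
Length 3: A_1..A_3: k=1: 0+3915+24·29·27=22707; k=2: 3480+0+24·5·27=6720 → min 6720 | A_2..A_4: k=2: 0+2835+29·5·21=5880; k=3: 3915+0+29·27·21=20358 → min 5880 | A_3..A_5: k=3: 0+14175+5·27·25=17550; k=4: 2835+0+5·21·25=5460 → min 5460.
Length 4: A_1..A_4: k=1: 0+5880+24·29·21=20496; k=2: 3480+2835+24·5·21=8835; k=3: 6720+0+24·27·21=20328 → min 8835 | A_2..A_5: k=2: 0+5460+29·5·25=9085; k=3: 3915+14175+29·27·25=37665; k=4: 5880+0+29·21·25=21105 → min 9085.
Length 5: A_1..A_5: k=1: 0+9085+24·29·25=26485; k=2: 3480+5460+24·5·25=11940; k=3: 6720+14175+24·27·25=37095; k=4: 8835+0+24·21·25=21435 → min 11940.
Optimal order: ((A_1 A_2) ((A_3 A_4) A_5)) with cost 11940.

11940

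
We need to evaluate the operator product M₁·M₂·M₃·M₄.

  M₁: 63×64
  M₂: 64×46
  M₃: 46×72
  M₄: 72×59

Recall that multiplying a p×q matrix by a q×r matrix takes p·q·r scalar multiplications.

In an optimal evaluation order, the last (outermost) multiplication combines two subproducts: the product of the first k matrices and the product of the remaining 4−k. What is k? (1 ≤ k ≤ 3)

2

Adjacent pairs: M₁M₂ = 63·64·46 = 185472; M₂M₃ = 64·46·72 = 211968; M₃M₄ = 46·72·59 = 195408.
Length 3: M₁..M₃: k=1: 0+211968+63·64·72=502272; k=2: 185472+0+63·46·72=394128 → min 394128 | M₂..M₄: k=2: 0+195408+64·46·59=369104; k=3: 211968+0+64·72·59=483840 → min 369104.
Top-level splits: k=1: (M₁..M₁)·(M₂..M₄) → 0+369104+63·64·59 = 606992; k=2: (M₁..M₂)·(M₃..M₄) → 185472+195408+63·46·59 = 551862; k=3: (M₁..M₃)·(M₄..M₄) → 394128+0+63·72·59 = 661752.
Best split is after M₂, i.e. k = 2.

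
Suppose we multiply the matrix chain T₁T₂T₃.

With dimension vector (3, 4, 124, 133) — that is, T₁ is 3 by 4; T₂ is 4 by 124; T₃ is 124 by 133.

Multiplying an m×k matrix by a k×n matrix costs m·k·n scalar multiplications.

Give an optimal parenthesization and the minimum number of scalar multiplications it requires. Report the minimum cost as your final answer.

(T₁(T₂T₃)): cost 67564.
((T₁T₂)T₃): cost 50964.
Optimal: ((T₁T₂)T₃) with cost 50964.

50964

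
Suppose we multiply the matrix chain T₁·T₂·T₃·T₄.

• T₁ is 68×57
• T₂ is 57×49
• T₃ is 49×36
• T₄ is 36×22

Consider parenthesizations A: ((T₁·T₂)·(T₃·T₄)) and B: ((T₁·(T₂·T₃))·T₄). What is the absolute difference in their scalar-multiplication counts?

Order A = ((T₁·T₂)·(T₃·T₄)): (T₁·T₂): 68×57 by 57×49 → 68×49, cost 68·57·49 = 189924; (T₃·T₄): 49×36 by 36×22 → 49×22, cost 49·36·22 = 38808; ((T₁·T₂)·(T₃·T₄)): 68×49 by 49×22 → 68×22, cost 68·49·22 = 73304; cumulative 302036. Total 302036.
Order B = ((T₁·(T₂·T₃))·T₄): (T₂·T₃): 57×49 by 49×36 → 57×36, cost 57·49·36 = 100548; (T₁·(T₂·T₃)): 68×57 by 57×36 → 68×36, cost 68·57·36 = 139536; cumulative 240084; ((T₁·(T₂·T₃))·T₄): 68×36 by 36×22 → 68×22, cost 68·36·22 = 53856; cumulative 293940. Total 293940.
Difference: |302036 − 293940| = 8096.

8096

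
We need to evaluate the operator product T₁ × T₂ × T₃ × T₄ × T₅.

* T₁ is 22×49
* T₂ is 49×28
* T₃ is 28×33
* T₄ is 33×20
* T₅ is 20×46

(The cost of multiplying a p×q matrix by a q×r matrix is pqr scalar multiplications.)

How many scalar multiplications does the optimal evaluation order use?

Adjacent pairs: T₁T₂ = 22·49·28 = 30184; T₂T₃ = 49·28·33 = 45276; T₃T₄ = 28·33·20 = 18480; T₄T₅ = 33·20·46 = 30360.
Length 3: T₁..T₃: k=1: 0+45276+22·49·33=80850; k=2: 30184+0+22·28·33=50512 → min 50512 | T₂..T₄: k=2: 0+18480+49·28·20=45920; k=3: 45276+0+49·33·20=77616 → min 45920 | T₃..T₅: k=3: 0+30360+28·33·46=72864; k=4: 18480+0+28·20·46=44240 → min 44240.
Length 4: T₁..T₄: k=1: 0+45920+22·49·20=67480; k=2: 30184+18480+22·28·20=60984; k=3: 50512+0+22·33·20=65032 → min 60984 | T₂..T₅: k=2: 0+44240+49·28·46=107352; k=3: 45276+30360+49·33·46=150018; k=4: 45920+0+49·20·46=91000 → min 91000.
Length 5: T₁..T₅: k=1: 0+91000+22·49·46=140588; k=2: 30184+44240+22·28·46=102760; k=3: 50512+30360+22·33·46=114268; k=4: 60984+0+22·20·46=81224 → min 81224.
Optimal order: (((T₁ × T₂) × (T₃ × T₄)) × T₅) with cost 81224.

81224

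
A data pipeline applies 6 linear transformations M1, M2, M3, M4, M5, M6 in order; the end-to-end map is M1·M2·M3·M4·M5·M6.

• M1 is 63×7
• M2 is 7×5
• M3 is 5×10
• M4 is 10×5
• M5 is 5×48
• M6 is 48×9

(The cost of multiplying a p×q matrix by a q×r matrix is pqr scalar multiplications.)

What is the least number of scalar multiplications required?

Adjacent pairs: M1M2 = 63·7·5 = 2205; M2M3 = 7·5·10 = 350; M3M4 = 5·10·5 = 250; M4M5 = 10·5·48 = 2400; M5M6 = 5·48·9 = 2160.
Length 3: M1..M3: k=1: 0+350+63·7·10=4760; k=2: 2205+0+63·5·10=5355 → min 4760 | M2..M4: k=2: 0+250+7·5·5=425; k=3: 350+0+7·10·5=700 → min 425 | M3..M5: k=3: 0+2400+5·10·48=4800; k=4: 250+0+5·5·48=1450 → min 1450 | M4..M6: k=4: 0+2160+10·5·9=2610; k=5: 2400+0+10·48·9=6720 → min 2610.
Length 4: M1..M4: k=1: 0+425+63·7·5=2630; k=2: 2205+250+63·5·5=4030; k=3: 4760+0+63·10·5=7910 → min 2630 | M2..M5: k=2: 0+1450+7·5·48=3130; k=3: 350+2400+7·10·48=6110; k=4: 425+0+7·5·48=2105 → min 2105 | M3..M6: k=3: 0+2610+5·10·9=3060; k=4: 250+2160+5·5·9=2635; k=5: 1450+0+5·48·9=3610 → min 2635.
Length 5: M1..M5: k=1: 0+2105+63·7·48=23273; k=2: 2205+1450+63·5·48=18775; k=3: 4760+2400+63·10·48=37400; k=4: 2630+0+63·5·48=17750 → min 17750 | M2..M6: k=2: 0+2635+7·5·9=2950; k=3: 350+2610+7·10·9=3590; k=4: 425+2160+7·5·9=2900; k=5: 2105+0+7·48·9=5129 → min 2900.
Length 6: M1..M6: k=1: 0+2900+63·7·9=6869; k=2: 2205+2635+63·5·9=7675; k=3: 4760+2610+63·10·9=13040; k=4: 2630+2160+63·5·9=7625; k=5: 17750+0+63·48·9=44966 → min 6869.
Optimal order: (M1·((M2·(M3·M4))·(M5·M6))) with cost 6869.

6869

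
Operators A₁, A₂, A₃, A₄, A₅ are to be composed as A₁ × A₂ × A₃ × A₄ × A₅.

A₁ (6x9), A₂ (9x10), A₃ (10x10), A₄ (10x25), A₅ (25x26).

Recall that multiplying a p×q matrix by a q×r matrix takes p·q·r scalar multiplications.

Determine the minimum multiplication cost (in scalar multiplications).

Adjacent pairs: A₁A₂ = 6·9·10 = 540; A₂A₃ = 9·10·10 = 900; A₃A₄ = 10·10·25 = 2500; A₄A₅ = 10·25·26 = 6500.
Length 3: A₁..A₃: k=1: 0+900+6·9·10=1440; k=2: 540+0+6·10·10=1140 → min 1140 | A₂..A₄: k=2: 0+2500+9·10·25=4750; k=3: 900+0+9·10·25=3150 → min 3150 | A₃..A₅: k=3: 0+6500+10·10·26=9100; k=4: 2500+0+10·25·26=9000 → min 9000.
Length 4: A₁..A₄: k=1: 0+3150+6·9·25=4500; k=2: 540+2500+6·10·25=4540; k=3: 1140+0+6·10·25=2640 → min 2640 | A₂..A₅: k=2: 0+9000+9·10·26=11340; k=3: 900+6500+9·10·26=9740; k=4: 3150+0+9·25·26=9000 → min 9000.
Length 5: A₁..A₅: k=1: 0+9000+6·9·26=10404; k=2: 540+9000+6·10·26=11100; k=3: 1140+6500+6·10·26=9200; k=4: 2640+0+6·25·26=6540 → min 6540.
Optimal order: ((((A₁ × A₂) × A₃) × A₄) × A₅) with cost 6540.

6540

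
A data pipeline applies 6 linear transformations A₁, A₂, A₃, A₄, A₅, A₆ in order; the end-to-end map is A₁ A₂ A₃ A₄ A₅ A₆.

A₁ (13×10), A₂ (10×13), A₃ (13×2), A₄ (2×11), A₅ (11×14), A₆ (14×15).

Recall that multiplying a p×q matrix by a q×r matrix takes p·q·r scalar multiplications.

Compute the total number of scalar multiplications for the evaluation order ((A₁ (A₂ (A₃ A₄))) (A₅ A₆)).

(A₃ A₄): 13×2 by 2×11 → 13×11, cost 13·2·11 = 286
(A₂ (A₃ A₄)): 10×13 by 13×11 → 10×11, cost 10·13·11 = 1430; cumulative 1716
(A₁ (A₂ (A₃ A₄))): 13×10 by 10×11 → 13×11, cost 13·10·11 = 1430; cumulative 3146
(A₅ A₆): 11×14 by 14×15 → 11×15, cost 11·14·15 = 2310
((A₁ (A₂ (A₃ A₄))) (A₅ A₆)): 13×11 by 11×15 → 13×15, cost 13·11·15 = 2145; cumulative 7601
Total: 7601 scalar multiplications.

7601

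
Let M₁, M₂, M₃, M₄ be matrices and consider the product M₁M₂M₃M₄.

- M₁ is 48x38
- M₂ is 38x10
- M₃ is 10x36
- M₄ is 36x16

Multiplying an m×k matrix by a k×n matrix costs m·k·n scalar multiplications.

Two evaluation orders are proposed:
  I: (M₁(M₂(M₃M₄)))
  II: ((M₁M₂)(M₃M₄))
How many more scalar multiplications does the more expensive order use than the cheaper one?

Order I = (M₁(M₂(M₃M₄))): (M₃M₄): 10×36 by 36×16 → 10×16, cost 10·36·16 = 5760; (M₂(M₃M₄)): 38×10 by 10×16 → 38×16, cost 38·10·16 = 6080; cumulative 11840; (M₁(M₂(M₃M₄))): 48×38 by 38×16 → 48×16, cost 48·38·16 = 29184; cumulative 41024. Total 41024.
Order II = ((M₁M₂)(M₃M₄)): (M₁M₂): 48×38 by 38×10 → 48×10, cost 48·38·10 = 18240; (M₃M₄): 10×36 by 36×16 → 10×16, cost 10·36·16 = 5760; ((M₁M₂)(M₃M₄)): 48×10 by 10×16 → 48×16, cost 48·10·16 = 7680; cumulative 31680. Total 31680.
Difference: |41024 − 31680| = 9344.

9344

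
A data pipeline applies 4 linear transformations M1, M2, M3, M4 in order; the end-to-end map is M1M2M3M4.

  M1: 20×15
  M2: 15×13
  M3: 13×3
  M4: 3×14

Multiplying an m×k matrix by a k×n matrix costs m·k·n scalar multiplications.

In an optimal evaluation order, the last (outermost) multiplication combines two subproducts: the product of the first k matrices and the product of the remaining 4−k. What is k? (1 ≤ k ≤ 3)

Adjacent pairs: M1M2 = 20·15·13 = 3900; M2M3 = 15·13·3 = 585; M3M4 = 13·3·14 = 546.
Length 3: M1..M3: k=1: 0+585+20·15·3=1485; k=2: 3900+0+20·13·3=4680 → min 1485 | M2..M4: k=2: 0+546+15·13·14=3276; k=3: 585+0+15·3·14=1215 → min 1215.
Top-level splits: k=1: (M1..M1)·(M2..M4) → 0+1215+20·15·14 = 5415; k=2: (M1..M2)·(M3..M4) → 3900+546+20·13·14 = 8086; k=3: (M1..M3)·(M4..M4) → 1485+0+20·3·14 = 2325.
Best split is after M3, i.e. k = 3.

3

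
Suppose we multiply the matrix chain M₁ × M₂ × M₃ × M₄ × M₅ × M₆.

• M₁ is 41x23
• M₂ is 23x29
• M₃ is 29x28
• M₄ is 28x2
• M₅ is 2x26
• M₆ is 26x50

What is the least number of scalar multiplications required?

11544

Adjacent pairs: M₁M₂ = 41·23·29 = 27347; M₂M₃ = 23·29·28 = 18676; M₃M₄ = 29·28·2 = 1624; M₄M₅ = 28·2·26 = 1456; M₅M₆ = 2·26·50 = 2600.
Length 3: M₁..M₃: k=1: 0+18676+41·23·28=45080; k=2: 27347+0+41·29·28=60639 → min 45080 | M₂..M₄: k=2: 0+1624+23·29·2=2958; k=3: 18676+0+23·28·2=19964 → min 2958 | M₃..M₅: k=3: 0+1456+29·28·26=22568; k=4: 1624+0+29·2·26=3132 → min 3132 | M₄..M₆: k=4: 0+2600+28·2·50=5400; k=5: 1456+0+28·26·50=37856 → min 5400.
Length 4: M₁..M₄: k=1: 0+2958+41·23·2=4844; k=2: 27347+1624+41·29·2=31349; k=3: 45080+0+41·28·2=47376 → min 4844 | M₂..M₅: k=2: 0+3132+23·29·26=20474; k=3: 18676+1456+23·28·26=36876; k=4: 2958+0+23·2·26=4154 → min 4154 | M₃..M₆: k=3: 0+5400+29·28·50=46000; k=4: 1624+2600+29·2·50=7124; k=5: 3132+0+29·26·50=40832 → min 7124.
Length 5: M₁..M₅: k=1: 0+4154+41·23·26=28672; k=2: 27347+3132+41·29·26=61393; k=3: 45080+1456+41·28·26=76384; k=4: 4844+0+41·2·26=6976 → min 6976 | M₂..M₆: k=2: 0+7124+23·29·50=40474; k=3: 18676+5400+23·28·50=56276; k=4: 2958+2600+23·2·50=7858; k=5: 4154+0+23·26·50=34054 → min 7858.
Length 6: M₁..M₆: k=1: 0+7858+41·23·50=55008; k=2: 27347+7124+41·29·50=93921; k=3: 45080+5400+41·28·50=107880; k=4: 4844+2600+41·2·50=11544; k=5: 6976+0+41·26·50=60276 → min 11544.
Optimal order: ((M₁ × (M₂ × (M₃ × M₄))) × (M₅ × M₆)) with cost 11544.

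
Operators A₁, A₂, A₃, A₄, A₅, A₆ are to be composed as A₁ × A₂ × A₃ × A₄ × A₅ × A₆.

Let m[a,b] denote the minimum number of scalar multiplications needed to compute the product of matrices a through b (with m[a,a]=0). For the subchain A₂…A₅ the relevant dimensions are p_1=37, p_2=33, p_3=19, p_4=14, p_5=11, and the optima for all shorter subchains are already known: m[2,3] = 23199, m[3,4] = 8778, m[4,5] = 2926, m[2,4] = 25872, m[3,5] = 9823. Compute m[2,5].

m[2,5] = min over k∈[2,4] of m[2,k]+m[k+1,5]+p_{1}·p_k·p_{5}.
k=2: 0 + 9823 + 37·33·11 = 23254; k=3: 23199 + 2926 + 37·19·11 = 33858; k=4: 25872 + 0 + 37·14·11 = 31570.
Minimum: 23254 at k=2.

23254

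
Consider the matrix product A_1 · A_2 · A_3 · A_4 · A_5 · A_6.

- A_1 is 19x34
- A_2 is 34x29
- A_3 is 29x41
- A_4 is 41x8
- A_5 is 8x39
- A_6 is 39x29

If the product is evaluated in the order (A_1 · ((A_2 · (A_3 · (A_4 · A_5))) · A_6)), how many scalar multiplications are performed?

154805

(A_4 · A_5): 41×8 by 8×39 → 41×39, cost 41·8·39 = 12792
(A_3 · (A_4 · A_5)): 29×41 by 41×39 → 29×39, cost 29·41·39 = 46371; cumulative 59163
(A_2 · (A_3 · (A_4 · A_5))): 34×29 by 29×39 → 34×39, cost 34·29·39 = 38454; cumulative 97617
((A_2 · (A_3 · (A_4 · A_5))) · A_6): 34×39 by 39×29 → 34×29, cost 34·39·29 = 38454; cumulative 136071
(A_1 · ((A_2 · (A_3 · (A_4 · A_5))) · A_6)): 19×34 by 34×29 → 19×29, cost 19·34·29 = 18734; cumulative 154805
Total: 154805 scalar multiplications.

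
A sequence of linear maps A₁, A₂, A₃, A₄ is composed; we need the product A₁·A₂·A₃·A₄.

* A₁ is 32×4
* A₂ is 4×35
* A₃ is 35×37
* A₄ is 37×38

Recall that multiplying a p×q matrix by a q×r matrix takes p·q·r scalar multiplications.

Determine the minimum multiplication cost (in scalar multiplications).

15668

Adjacent pairs: A₁A₂ = 32·4·35 = 4480; A₂A₃ = 4·35·37 = 5180; A₃A₄ = 35·37·38 = 49210.
Length 3: A₁..A₃: k=1: 0+5180+32·4·37=9916; k=2: 4480+0+32·35·37=45920 → min 9916 | A₂..A₄: k=2: 0+49210+4·35·38=54530; k=3: 5180+0+4·37·38=10804 → min 10804.
Length 4: A₁..A₄: k=1: 0+10804+32·4·38=15668; k=2: 4480+49210+32·35·38=96250; k=3: 9916+0+32·37·38=54908 → min 15668.
Optimal order: (A₁·((A₂·A₃)·A₄)) with cost 15668.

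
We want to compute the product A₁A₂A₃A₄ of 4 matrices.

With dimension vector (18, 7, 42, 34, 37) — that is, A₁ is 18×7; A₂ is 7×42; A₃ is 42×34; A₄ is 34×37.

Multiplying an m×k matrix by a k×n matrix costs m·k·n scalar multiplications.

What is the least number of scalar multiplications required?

23464

Adjacent pairs: A₁A₂ = 18·7·42 = 5292; A₂A₃ = 7·42·34 = 9996; A₃A₄ = 42·34·37 = 52836.
Length 3: A₁..A₃: k=1: 0+9996+18·7·34=14280; k=2: 5292+0+18·42·34=30996 → min 14280 | A₂..A₄: k=2: 0+52836+7·42·37=63714; k=3: 9996+0+7·34·37=18802 → min 18802.
Length 4: A₁..A₄: k=1: 0+18802+18·7·37=23464; k=2: 5292+52836+18·42·37=86100; k=3: 14280+0+18·34·37=36924 → min 23464.
Optimal order: (A₁((A₂A₃)A₄)) with cost 23464.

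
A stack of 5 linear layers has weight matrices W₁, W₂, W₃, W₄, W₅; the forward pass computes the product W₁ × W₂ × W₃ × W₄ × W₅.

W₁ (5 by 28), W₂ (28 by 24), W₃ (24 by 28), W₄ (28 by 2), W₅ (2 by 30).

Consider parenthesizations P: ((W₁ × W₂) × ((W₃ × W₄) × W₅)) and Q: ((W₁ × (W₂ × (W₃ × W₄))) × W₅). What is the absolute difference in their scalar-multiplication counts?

Order P = ((W₁ × W₂) × ((W₃ × W₄) × W₅)): (W₁ × W₂): 5×28 by 28×24 → 5×24, cost 5·28·24 = 3360; (W₃ × W₄): 24×28 by 28×2 → 24×2, cost 24·28·2 = 1344; ((W₃ × W₄) × W₅): 24×2 by 2×30 → 24×30, cost 24·2·30 = 1440; cumulative 2784; ((W₁ × W₂) × ((W₃ × W₄) × W₅)): 5×24 by 24×30 → 5×30, cost 5·24·30 = 3600; cumulative 9744. Total 9744.
Order Q = ((W₁ × (W₂ × (W₃ × W₄))) × W₅): (W₃ × W₄): 24×28 by 28×2 → 24×2, cost 24·28·2 = 1344; (W₂ × (W₃ × W₄)): 28×24 by 24×2 → 28×2, cost 28·24·2 = 1344; cumulative 2688; (W₁ × (W₂ × (W₃ × W₄))): 5×28 by 28×2 → 5×2, cost 5·28·2 = 280; cumulative 2968; ((W₁ × (W₂ × (W₃ × W₄))) × W₅): 5×2 by 2×30 → 5×30, cost 5·2·30 = 300; cumulative 3268. Total 3268.
Difference: |9744 − 3268| = 6476.

6476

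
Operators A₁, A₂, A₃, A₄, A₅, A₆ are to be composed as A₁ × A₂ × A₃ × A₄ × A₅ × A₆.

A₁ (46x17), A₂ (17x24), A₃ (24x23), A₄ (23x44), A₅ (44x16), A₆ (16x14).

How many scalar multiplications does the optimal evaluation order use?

Adjacent pairs: A₁A₂ = 46·17·24 = 18768; A₂A₃ = 17·24·23 = 9384; A₃A₄ = 24·23·44 = 24288; A₄A₅ = 23·44·16 = 16192; A₅A₆ = 44·16·14 = 9856.
Length 3: A₁..A₃: k=1: 0+9384+46·17·23=27370; k=2: 18768+0+46·24·23=44160 → min 27370 | A₂..A₄: k=2: 0+24288+17·24·44=42240; k=3: 9384+0+17·23·44=26588 → min 26588 | A₃..A₅: k=3: 0+16192+24·23·16=25024; k=4: 24288+0+24·44·16=41184 → min 25024 | A₄..A₆: k=4: 0+9856+23·44·14=24024; k=5: 16192+0+23·16·14=21344 → min 21344.
Length 4: A₁..A₄: k=1: 0+26588+46·17·44=60996; k=2: 18768+24288+46·24·44=91632; k=3: 27370+0+46·23·44=73922 → min 60996 | A₂..A₅: k=2: 0+25024+17·24·16=31552; k=3: 9384+16192+17·23·16=31832; k=4: 26588+0+17·44·16=38556 → min 31552 | A₃..A₆: k=3: 0+21344+24·23·14=29072; k=4: 24288+9856+24·44·14=48928; k=5: 25024+0+24·16·14=30400 → min 29072.
Length 5: A₁..A₅: k=1: 0+31552+46·17·16=44064; k=2: 18768+25024+46·24·16=61456; k=3: 27370+16192+46·23·16=60490; k=4: 60996+0+46·44·16=93380 → min 44064 | A₂..A₆: k=2: 0+29072+17·24·14=34784; k=3: 9384+21344+17·23·14=36202; k=4: 26588+9856+17·44·14=46916; k=5: 31552+0+17·16·14=35360 → min 34784.
Length 6: A₁..A₆: k=1: 0+34784+46·17·14=45732; k=2: 18768+29072+46·24·14=63296; k=3: 27370+21344+46·23·14=63526; k=4: 60996+9856+46·44·14=99188; k=5: 44064+0+46·16·14=54368 → min 45732.
Optimal order: (A₁ × (A₂ × (A₃ × ((A₄ × A₅) × A₆)))) with cost 45732.

45732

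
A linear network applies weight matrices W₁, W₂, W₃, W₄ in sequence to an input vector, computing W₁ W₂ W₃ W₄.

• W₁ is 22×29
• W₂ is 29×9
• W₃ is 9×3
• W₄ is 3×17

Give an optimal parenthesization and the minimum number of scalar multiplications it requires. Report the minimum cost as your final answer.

Adjacent pairs: W₁W₂ = 22·29·9 = 5742; W₂W₃ = 29·9·3 = 783; W₃W₄ = 9·3·17 = 459.
Length 3: W₁..W₃: k=1: 0+783+22·29·3=2697; k=2: 5742+0+22·9·3=6336 → min 2697 | W₂..W₄: k=2: 0+459+29·9·17=4896; k=3: 783+0+29·3·17=2262 → min 2262.
Length 4: W₁..W₄: k=1: 0+2262+22·29·17=13108; k=2: 5742+459+22·9·17=9567; k=3: 2697+0+22·3·17=3819 → min 3819.
Optimal parenthesization: ((W₁ (W₂ W₃)) W₄) with cost 3819.

3819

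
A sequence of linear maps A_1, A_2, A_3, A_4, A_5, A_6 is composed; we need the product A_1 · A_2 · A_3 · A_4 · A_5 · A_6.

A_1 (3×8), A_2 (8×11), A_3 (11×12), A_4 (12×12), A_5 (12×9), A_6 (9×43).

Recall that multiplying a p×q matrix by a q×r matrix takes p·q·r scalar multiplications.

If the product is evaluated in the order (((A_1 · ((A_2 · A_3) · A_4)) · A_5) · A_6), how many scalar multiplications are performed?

(A_2 · A_3): 8×11 by 11×12 → 8×12, cost 8·11·12 = 1056
((A_2 · A_3) · A_4): 8×12 by 12×12 → 8×12, cost 8·12·12 = 1152; cumulative 2208
(A_1 · ((A_2 · A_3) · A_4)): 3×8 by 8×12 → 3×12, cost 3·8·12 = 288; cumulative 2496
((A_1 · ((A_2 · A_3) · A_4)) · A_5): 3×12 by 12×9 → 3×9, cost 3·12·9 = 324; cumulative 2820
(((A_1 · ((A_2 · A_3) · A_4)) · A_5) · A_6): 3×9 by 9×43 → 3×43, cost 3·9·43 = 1161; cumulative 3981
Total: 3981 scalar multiplications.

3981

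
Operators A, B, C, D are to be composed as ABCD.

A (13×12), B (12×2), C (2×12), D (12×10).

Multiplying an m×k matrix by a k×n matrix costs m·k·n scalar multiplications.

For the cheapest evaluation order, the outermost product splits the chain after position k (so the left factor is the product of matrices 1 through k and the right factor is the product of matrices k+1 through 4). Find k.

2

Adjacent pairs: AB = 13·12·2 = 312; BC = 12·2·12 = 288; CD = 2·12·10 = 240.
Length 3: A..C: k=1: 0+288+13·12·12=2160; k=2: 312+0+13·2·12=624 → min 624 | B..D: k=2: 0+240+12·2·10=480; k=3: 288+0+12·12·10=1728 → min 480.
Top-level splits: k=1: (A..A)·(B..D) → 0+480+13·12·10 = 2040; k=2: (A..B)·(C..D) → 312+240+13·2·10 = 812; k=3: (A..C)·(D..D) → 624+0+13·12·10 = 2184.
Best split is after B, i.e. k = 2.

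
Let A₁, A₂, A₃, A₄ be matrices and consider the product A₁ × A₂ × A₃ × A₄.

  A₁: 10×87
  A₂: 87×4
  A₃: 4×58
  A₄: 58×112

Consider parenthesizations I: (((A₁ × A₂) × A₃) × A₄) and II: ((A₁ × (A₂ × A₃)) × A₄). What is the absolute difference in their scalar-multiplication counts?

Order I = (((A₁ × A₂) × A₃) × A₄): (A₁ × A₂): 10×87 by 87×4 → 10×4, cost 10·87·4 = 3480; ((A₁ × A₂) × A₃): 10×4 by 4×58 → 10×58, cost 10·4·58 = 2320; cumulative 5800; (((A₁ × A₂) × A₃) × A₄): 10×58 by 58×112 → 10×112, cost 10·58·112 = 64960; cumulative 70760. Total 70760.
Order II = ((A₁ × (A₂ × A₃)) × A₄): (A₂ × A₃): 87×4 by 4×58 → 87×58, cost 87·4·58 = 20184; (A₁ × (A₂ × A₃)): 10×87 by 87×58 → 10×58, cost 10·87·58 = 50460; cumulative 70644; ((A₁ × (A₂ × A₃)) × A₄): 10×58 by 58×112 → 10×112, cost 10·58·112 = 64960; cumulative 135604. Total 135604.
Difference: |70760 − 135604| = 64844.

64844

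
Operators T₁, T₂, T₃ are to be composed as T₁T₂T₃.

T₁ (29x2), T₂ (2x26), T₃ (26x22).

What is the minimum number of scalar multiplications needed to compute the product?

2420

Order (T₁(T₂T₃)): (T₂T₃): 2×26 by 26×22 → 2×22, cost 2·26·22 = 1144; (T₁(T₂T₃)): 29×2 by 2×22 → 29×22, cost 29·2·22 = 1276; cumulative 2420. Total 2420.
Order ((T₁T₂)T₃): (T₁T₂): 29×2 by 2×26 → 29×26, cost 29·2·26 = 1508; ((T₁T₂)T₃): 29×26 by 26×22 → 29×22, cost 29·26·22 = 16588; cumulative 18096. Total 18096.
Minimum: 2420.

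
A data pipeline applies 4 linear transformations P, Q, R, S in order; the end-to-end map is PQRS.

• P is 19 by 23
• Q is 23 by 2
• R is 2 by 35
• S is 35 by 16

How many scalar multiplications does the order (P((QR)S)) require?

(QR): 23×2 by 2×35 → 23×35, cost 23·2·35 = 1610
((QR)S): 23×35 by 35×16 → 23×16, cost 23·35·16 = 12880; cumulative 14490
(P((QR)S)): 19×23 by 23×16 → 19×16, cost 19·23·16 = 6992; cumulative 21482
Total: 21482 scalar multiplications.

21482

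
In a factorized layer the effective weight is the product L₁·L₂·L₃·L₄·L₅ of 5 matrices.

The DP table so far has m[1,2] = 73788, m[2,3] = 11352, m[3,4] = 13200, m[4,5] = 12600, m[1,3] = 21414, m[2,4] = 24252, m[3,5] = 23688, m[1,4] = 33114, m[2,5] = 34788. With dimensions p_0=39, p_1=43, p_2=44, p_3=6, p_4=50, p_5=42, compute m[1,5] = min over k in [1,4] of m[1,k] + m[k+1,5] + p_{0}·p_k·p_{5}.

m[1,5] = min over k∈[1,4] of m[1,k]+m[k+1,5]+p_{0}·p_k·p_{5}.
k=1: 0 + 34788 + 39·43·42 = 105222; k=2: 73788 + 23688 + 39·44·42 = 169548; k=3: 21414 + 12600 + 39·6·42 = 43842; k=4: 33114 + 0 + 39·50·42 = 115014.
Minimum: 43842 at k=3.

43842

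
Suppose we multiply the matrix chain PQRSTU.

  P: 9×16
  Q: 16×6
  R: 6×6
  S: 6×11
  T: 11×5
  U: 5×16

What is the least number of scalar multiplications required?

2364

Adjacent pairs: PQ = 9·16·6 = 864; QR = 16·6·6 = 576; RS = 6·6·11 = 396; ST = 6·11·5 = 330; TU = 11·5·16 = 880.
Length 3: P..R: k=1: 0+576+9·16·6=1440; k=2: 864+0+9·6·6=1188 → min 1188 | Q..S: k=2: 0+396+16·6·11=1452; k=3: 576+0+16·6·11=1632 → min 1452 | R..T: k=3: 0+330+6·6·5=510; k=4: 396+0+6·11·5=726 → min 510 | S..U: k=4: 0+880+6·11·16=1936; k=5: 330+0+6·5·16=810 → min 810.
Length 4: P..S: k=1: 0+1452+9·16·11=3036; k=2: 864+396+9·6·11=1854; k=3: 1188+0+9·6·11=1782 → min 1782 | Q..T: k=2: 0+510+16·6·5=990; k=3: 576+330+16·6·5=1386; k=4: 1452+0+16·11·5=2332 → min 990 | R..U: k=3: 0+810+6·6·16=1386; k=4: 396+880+6·11·16=2332; k=5: 510+0+6·5·16=990 → min 990.
Length 5: P..T: k=1: 0+990+9·16·5=1710; k=2: 864+510+9·6·5=1644; k=3: 1188+330+9·6·5=1788; k=4: 1782+0+9·11·5=2277 → min 1644 | Q..U: k=2: 0+990+16·6·16=2526; k=3: 576+810+16·6·16=2922; k=4: 1452+880+16·11·16=5148; k=5: 990+0+16·5·16=2270 → min 2270.
Length 6: P..U: k=1: 0+2270+9·16·16=4574; k=2: 864+990+9·6·16=2718; k=3: 1188+810+9·6·16=2862; k=4: 1782+880+9·11·16=4246; k=5: 1644+0+9·5·16=2364 → min 2364.
Optimal order: (((PQ)(R(ST)))U) with cost 2364.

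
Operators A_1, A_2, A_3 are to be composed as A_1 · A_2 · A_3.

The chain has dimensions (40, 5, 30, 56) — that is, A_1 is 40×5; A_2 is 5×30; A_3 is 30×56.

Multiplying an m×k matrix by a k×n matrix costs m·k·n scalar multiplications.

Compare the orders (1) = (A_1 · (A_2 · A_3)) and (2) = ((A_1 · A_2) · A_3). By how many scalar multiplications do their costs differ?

Order (1) = (A_1 · (A_2 · A_3)): (A_2 · A_3): 5×30 by 30×56 → 5×56, cost 5·30·56 = 8400; (A_1 · (A_2 · A_3)): 40×5 by 5×56 → 40×56, cost 40·5·56 = 11200; cumulative 19600. Total 19600.
Order (2) = ((A_1 · A_2) · A_3): (A_1 · A_2): 40×5 by 5×30 → 40×30, cost 40·5·30 = 6000; ((A_1 · A_2) · A_3): 40×30 by 30×56 → 40×56, cost 40·30·56 = 67200; cumulative 73200. Total 73200.
Difference: |19600 − 73200| = 53600.

53600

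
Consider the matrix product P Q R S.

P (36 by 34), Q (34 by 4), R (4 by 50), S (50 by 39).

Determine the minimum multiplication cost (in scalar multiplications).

Adjacent pairs: PQ = 36·34·4 = 4896; QR = 34·4·50 = 6800; RS = 4·50·39 = 7800.
Length 3: P..R: k=1: 0+6800+36·34·50=68000; k=2: 4896+0+36·4·50=12096 → min 12096 | Q..S: k=2: 0+7800+34·4·39=13104; k=3: 6800+0+34·50·39=73100 → min 13104.
Length 4: P..S: k=1: 0+13104+36·34·39=60840; k=2: 4896+7800+36·4·39=18312; k=3: 12096+0+36·50·39=82296 → min 18312.
Optimal order: ((P Q) (R S)) with cost 18312.

18312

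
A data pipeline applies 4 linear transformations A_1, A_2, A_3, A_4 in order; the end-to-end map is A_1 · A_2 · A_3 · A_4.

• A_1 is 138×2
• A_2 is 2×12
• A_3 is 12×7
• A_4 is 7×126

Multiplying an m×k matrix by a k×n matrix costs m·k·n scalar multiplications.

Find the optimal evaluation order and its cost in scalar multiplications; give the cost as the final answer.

Adjacent pairs: A_1A_2 = 138·2·12 = 3312; A_2A_3 = 2·12·7 = 168; A_3A_4 = 12·7·126 = 10584.
Length 3: A_1..A_3: k=1: 0+168+138·2·7=2100; k=2: 3312+0+138·12·7=14904 → min 2100 | A_2..A_4: k=2: 0+10584+2·12·126=13608; k=3: 168+0+2·7·126=1932 → min 1932.
Length 4: A_1..A_4: k=1: 0+1932+138·2·126=36708; k=2: 3312+10584+138·12·126=222552; k=3: 2100+0+138·7·126=123816 → min 36708.
Optimal parenthesization: (A_1 · ((A_2 · A_3) · A_4)) with cost 36708.

36708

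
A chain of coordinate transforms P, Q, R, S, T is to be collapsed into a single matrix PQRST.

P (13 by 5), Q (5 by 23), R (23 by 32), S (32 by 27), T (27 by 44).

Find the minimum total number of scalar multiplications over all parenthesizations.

Adjacent pairs: PQ = 13·5·23 = 1495; QR = 5·23·32 = 3680; RS = 23·32·27 = 19872; ST = 32·27·44 = 38016.
Length 3: P..R: k=1: 0+3680+13·5·32=5760; k=2: 1495+0+13·23·32=11063 → min 5760 | Q..S: k=2: 0+19872+5·23·27=22977; k=3: 3680+0+5·32·27=8000 → min 8000 | R..T: k=3: 0+38016+23·32·44=70400; k=4: 19872+0+23·27·44=47196 → min 47196.
Length 4: P..S: k=1: 0+8000+13·5·27=9755; k=2: 1495+19872+13·23·27=29440; k=3: 5760+0+13·32·27=16992 → min 9755 | Q..T: k=2: 0+47196+5·23·44=52256; k=3: 3680+38016+5·32·44=48736; k=4: 8000+0+5·27·44=13940 → min 13940.
Length 5: P..T: k=1: 0+13940+13·5·44=16800; k=2: 1495+47196+13·23·44=61847; k=3: 5760+38016+13·32·44=62080; k=4: 9755+0+13·27·44=25199 → min 16800.
Optimal order: (P(((QR)S)T)) with cost 16800.

16800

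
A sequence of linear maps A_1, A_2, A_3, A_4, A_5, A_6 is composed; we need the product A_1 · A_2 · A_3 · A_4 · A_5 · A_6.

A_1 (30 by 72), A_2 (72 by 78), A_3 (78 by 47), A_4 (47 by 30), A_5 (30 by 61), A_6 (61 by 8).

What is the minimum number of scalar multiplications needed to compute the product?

117456

Adjacent pairs: A_1A_2 = 30·72·78 = 168480; A_2A_3 = 72·78·47 = 263952; A_3A_4 = 78·47·30 = 109980; A_4A_5 = 47·30·61 = 86010; A_5A_6 = 30·61·8 = 14640.
Length 3: A_1..A_3: k=1: 0+263952+30·72·47=365472; k=2: 168480+0+30·78·47=278460 → min 278460 | A_2..A_4: k=2: 0+109980+72·78·30=278460; k=3: 263952+0+72·47·30=365472 → min 278460 | A_3..A_5: k=3: 0+86010+78·47·61=309636; k=4: 109980+0+78·30·61=252720 → min 252720 | A_4..A_6: k=4: 0+14640+47·30·8=25920; k=5: 86010+0+47·61·8=108946 → min 25920.
Length 4: A_1..A_4: k=1: 0+278460+30·72·30=343260; k=2: 168480+109980+30·78·30=348660; k=3: 278460+0+30·47·30=320760 → min 320760 | A_2..A_5: k=2: 0+252720+72·78·61=595296; k=3: 263952+86010+72·47·61=556386; k=4: 278460+0+72·30·61=410220 → min 410220 | A_3..A_6: k=3: 0+25920+78·47·8=55248; k=4: 109980+14640+78·30·8=143340; k=5: 252720+0+78·61·8=290784 → min 55248.
Length 5: A_1..A_5: k=1: 0+410220+30·72·61=541980; k=2: 168480+252720+30·78·61=563940; k=3: 278460+86010+30·47·61=450480; k=4: 320760+0+30·30·61=375660 → min 375660 | A_2..A_6: k=2: 0+55248+72·78·8=100176; k=3: 263952+25920+72·47·8=316944; k=4: 278460+14640+72·30·8=310380; k=5: 410220+0+72·61·8=445356 → min 100176.
Length 6: A_1..A_6: k=1: 0+100176+30·72·8=117456; k=2: 168480+55248+30·78·8=242448; k=3: 278460+25920+30·47·8=315660; k=4: 320760+14640+30·30·8=342600; k=5: 375660+0+30·61·8=390300 → min 117456.
Optimal order: (A_1 · (A_2 · (A_3 · (A_4 · (A_5 · A_6))))) with cost 117456.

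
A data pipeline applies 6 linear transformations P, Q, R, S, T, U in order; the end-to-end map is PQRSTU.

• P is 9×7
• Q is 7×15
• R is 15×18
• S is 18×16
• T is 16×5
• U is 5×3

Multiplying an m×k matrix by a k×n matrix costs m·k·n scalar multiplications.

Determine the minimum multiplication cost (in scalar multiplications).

2418

Adjacent pairs: PQ = 9·7·15 = 945; QR = 7·15·18 = 1890; RS = 15·18·16 = 4320; ST = 18·16·5 = 1440; TU = 16·5·3 = 240.
Length 3: P..R: k=1: 0+1890+9·7·18=3024; k=2: 945+0+9·15·18=3375 → min 3024 | Q..S: k=2: 0+4320+7·15·16=6000; k=3: 1890+0+7·18·16=3906 → min 3906 | R..T: k=3: 0+1440+15·18·5=2790; k=4: 4320+0+15·16·5=5520 → min 2790 | S..U: k=4: 0+240+18·16·3=1104; k=5: 1440+0+18·5·3=1710 → min 1104.
Length 4: P..S: k=1: 0+3906+9·7·16=4914; k=2: 945+4320+9·15·16=7425; k=3: 3024+0+9·18·16=5616 → min 4914 | Q..T: k=2: 0+2790+7·15·5=3315; k=3: 1890+1440+7·18·5=3960; k=4: 3906+0+7·16·5=4466 → min 3315 | R..U: k=3: 0+1104+15·18·3=1914; k=4: 4320+240+15·16·3=5280; k=5: 2790+0+15·5·3=3015 → min 1914.
Length 5: P..T: k=1: 0+3315+9·7·5=3630; k=2: 945+2790+9·15·5=4410; k=3: 3024+1440+9·18·5=5274; k=4: 4914+0+9·16·5=5634 → min 3630 | Q..U: k=2: 0+1914+7·15·3=2229; k=3: 1890+1104+7·18·3=3372; k=4: 3906+240+7·16·3=4482; k=5: 3315+0+7·5·3=3420 → min 2229.
Length 6: P..U: k=1: 0+2229+9·7·3=2418; k=2: 945+1914+9·15·3=3264; k=3: 3024+1104+9·18·3=4614; k=4: 4914+240+9·16·3=5586; k=5: 3630+0+9·5·3=3765 → min 2418.
Optimal order: (P(Q(R(S(TU))))) with cost 2418.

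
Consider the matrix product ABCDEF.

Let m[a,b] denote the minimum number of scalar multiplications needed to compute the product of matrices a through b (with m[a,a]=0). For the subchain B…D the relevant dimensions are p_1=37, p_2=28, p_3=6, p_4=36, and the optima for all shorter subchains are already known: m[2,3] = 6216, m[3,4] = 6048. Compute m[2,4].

14208

m[2,4] = min over k∈[2,3] of m[2,k]+m[k+1,4]+p_{1}·p_k·p_{4}.
k=2: 0 + 6048 + 37·28·36 = 43344; k=3: 6216 + 0 + 37·6·36 = 14208.
Minimum: 14208 at k=3.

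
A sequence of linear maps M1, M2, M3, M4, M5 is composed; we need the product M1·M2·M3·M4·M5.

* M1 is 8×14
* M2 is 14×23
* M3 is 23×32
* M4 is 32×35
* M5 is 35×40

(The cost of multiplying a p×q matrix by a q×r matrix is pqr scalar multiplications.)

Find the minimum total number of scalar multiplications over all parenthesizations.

28624

Adjacent pairs: M1M2 = 8·14·23 = 2576; M2M3 = 14·23·32 = 10304; M3M4 = 23·32·35 = 25760; M4M5 = 32·35·40 = 44800.
Length 3: M1..M3: k=1: 0+10304+8·14·32=13888; k=2: 2576+0+8·23·32=8464 → min 8464 | M2..M4: k=2: 0+25760+14·23·35=37030; k=3: 10304+0+14·32·35=25984 → min 25984 | M3..M5: k=3: 0+44800+23·32·40=74240; k=4: 25760+0+23·35·40=57960 → min 57960.
Length 4: M1..M4: k=1: 0+25984+8·14·35=29904; k=2: 2576+25760+8·23·35=34776; k=3: 8464+0+8·32·35=17424 → min 17424 | M2..M5: k=2: 0+57960+14·23·40=70840; k=3: 10304+44800+14·32·40=73024; k=4: 25984+0+14·35·40=45584 → min 45584.
Length 5: M1..M5: k=1: 0+45584+8·14·40=50064; k=2: 2576+57960+8·23·40=67896; k=3: 8464+44800+8·32·40=63504; k=4: 17424+0+8·35·40=28624 → min 28624.
Optimal order: ((((M1·M2)·M3)·M4)·M5) with cost 28624.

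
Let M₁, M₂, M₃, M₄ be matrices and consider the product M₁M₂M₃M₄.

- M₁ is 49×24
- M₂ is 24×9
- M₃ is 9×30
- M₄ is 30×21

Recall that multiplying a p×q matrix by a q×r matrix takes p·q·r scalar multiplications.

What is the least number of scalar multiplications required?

Adjacent pairs: M₁M₂ = 49·24·9 = 10584; M₂M₃ = 24·9·30 = 6480; M₃M₄ = 9·30·21 = 5670.
Length 3: M₁..M₃: k=1: 0+6480+49·24·30=41760; k=2: 10584+0+49·9·30=23814 → min 23814 | M₂..M₄: k=2: 0+5670+24·9·21=10206; k=3: 6480+0+24·30·21=21600 → min 10206.
Length 4: M₁..M₄: k=1: 0+10206+49·24·21=34902; k=2: 10584+5670+49·9·21=25515; k=3: 23814+0+49·30·21=54684 → min 25515.
Optimal order: ((M₁M₂)(M₃M₄)) with cost 25515.

25515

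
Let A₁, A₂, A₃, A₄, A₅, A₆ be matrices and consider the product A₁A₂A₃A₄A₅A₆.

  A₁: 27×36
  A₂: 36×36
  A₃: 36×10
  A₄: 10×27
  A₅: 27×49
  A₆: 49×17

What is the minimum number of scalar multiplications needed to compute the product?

Adjacent pairs: A₁A₂ = 27·36·36 = 34992; A₂A₃ = 36·36·10 = 12960; A₃A₄ = 36·10·27 = 9720; A₄A₅ = 10·27·49 = 13230; A₅A₆ = 27·49·17 = 22491.
Length 3: A₁..A₃: k=1: 0+12960+27·36·10=22680; k=2: 34992+0+27·36·10=44712 → min 22680 | A₂..A₄: k=2: 0+9720+36·36·27=44712; k=3: 12960+0+36·10·27=22680 → min 22680 | A₃..A₅: k=3: 0+13230+36·10·49=30870; k=4: 9720+0+36·27·49=57348 → min 30870 | A₄..A₆: k=4: 0+22491+10·27·17=27081; k=5: 13230+0+10·49·17=21560 → min 21560.
Length 4: A₁..A₄: k=1: 0+22680+27·36·27=48924; k=2: 34992+9720+27·36·27=70956; k=3: 22680+0+27·10·27=29970 → min 29970 | A₂..A₅: k=2: 0+30870+36·36·49=94374; k=3: 12960+13230+36·10·49=43830; k=4: 22680+0+36·27·49=70308 → min 43830 | A₃..A₆: k=3: 0+21560+36·10·17=27680; k=4: 9720+22491+36·27·17=48735; k=5: 30870+0+36·49·17=60858 → min 27680.
Length 5: A₁..A₅: k=1: 0+43830+27·36·49=91458; k=2: 34992+30870+27·36·49=113490; k=3: 22680+13230+27·10·49=49140; k=4: 29970+0+27·27·49=65691 → min 49140 | A₂..A₆: k=2: 0+27680+36·36·17=49712; k=3: 12960+21560+36·10·17=40640; k=4: 22680+22491+36·27·17=61695; k=5: 43830+0+36·49·17=73818 → min 40640.
Length 6: A₁..A₆: k=1: 0+40640+27·36·17=57164; k=2: 34992+27680+27·36·17=79196; k=3: 22680+21560+27·10·17=48830; k=4: 29970+22491+27·27·17=64854; k=5: 49140+0+27·49·17=71631 → min 48830.
Optimal order: ((A₁(A₂A₃))((A₄A₅)A₆)) with cost 48830.

48830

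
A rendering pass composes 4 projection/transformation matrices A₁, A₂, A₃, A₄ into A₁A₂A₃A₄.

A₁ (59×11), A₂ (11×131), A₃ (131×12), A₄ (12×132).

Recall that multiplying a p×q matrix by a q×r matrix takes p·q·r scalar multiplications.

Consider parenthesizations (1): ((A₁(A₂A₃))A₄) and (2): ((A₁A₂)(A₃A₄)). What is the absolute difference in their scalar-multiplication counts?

1194215

Order (1) = ((A₁(A₂A₃))A₄): (A₂A₃): 11×131 by 131×12 → 11×12, cost 11·131·12 = 17292; (A₁(A₂A₃)): 59×11 by 11×12 → 59×12, cost 59·11·12 = 7788; cumulative 25080; ((A₁(A₂A₃))A₄): 59×12 by 12×132 → 59×132, cost 59·12·132 = 93456; cumulative 118536. Total 118536.
Order (2) = ((A₁A₂)(A₃A₄)): (A₁A₂): 59×11 by 11×131 → 59×131, cost 59·11·131 = 85019; (A₃A₄): 131×12 by 12×132 → 131×132, cost 131·12·132 = 207504; ((A₁A₂)(A₃A₄)): 59×131 by 131×132 → 59×132, cost 59·131·132 = 1020228; cumulative 1312751. Total 1312751.
Difference: |118536 − 1312751| = 1194215.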